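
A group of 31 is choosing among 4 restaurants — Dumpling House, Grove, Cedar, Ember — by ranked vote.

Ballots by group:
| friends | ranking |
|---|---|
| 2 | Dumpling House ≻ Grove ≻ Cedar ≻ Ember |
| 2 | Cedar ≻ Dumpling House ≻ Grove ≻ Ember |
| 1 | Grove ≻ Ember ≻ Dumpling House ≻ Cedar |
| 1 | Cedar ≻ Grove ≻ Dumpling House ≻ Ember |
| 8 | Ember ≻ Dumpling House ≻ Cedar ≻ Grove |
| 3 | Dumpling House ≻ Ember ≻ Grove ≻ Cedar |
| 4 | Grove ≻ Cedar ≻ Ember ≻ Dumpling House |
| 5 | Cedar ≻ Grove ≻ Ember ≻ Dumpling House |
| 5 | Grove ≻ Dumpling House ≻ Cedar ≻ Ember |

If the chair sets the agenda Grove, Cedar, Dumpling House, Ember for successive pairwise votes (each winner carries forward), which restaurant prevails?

Ember

Round 1: Grove vs Cedar — 15–16, Cedar advances.
Round 2: Cedar vs Dumpling House — 12–19, Dumpling House advances.
Round 3: Dumpling House vs Ember — 13–18, Ember advances.
The agenda winner is Ember.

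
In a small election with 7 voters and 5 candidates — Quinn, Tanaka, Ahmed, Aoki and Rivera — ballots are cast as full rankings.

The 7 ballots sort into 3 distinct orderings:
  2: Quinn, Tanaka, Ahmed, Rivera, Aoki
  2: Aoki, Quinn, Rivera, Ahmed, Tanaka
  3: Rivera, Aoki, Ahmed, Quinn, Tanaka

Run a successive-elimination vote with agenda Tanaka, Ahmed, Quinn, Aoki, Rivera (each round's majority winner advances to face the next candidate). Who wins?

Round 1: Tanaka vs Ahmed — 2–5, Ahmed advances.
Round 2: Ahmed vs Quinn — 3–4, Quinn advances.
Round 3: Quinn vs Aoki — 2–5, Aoki advances.
Round 4: Aoki vs Rivera — 2–5, Rivera advances.
Rivera survives the agenda.

Rivera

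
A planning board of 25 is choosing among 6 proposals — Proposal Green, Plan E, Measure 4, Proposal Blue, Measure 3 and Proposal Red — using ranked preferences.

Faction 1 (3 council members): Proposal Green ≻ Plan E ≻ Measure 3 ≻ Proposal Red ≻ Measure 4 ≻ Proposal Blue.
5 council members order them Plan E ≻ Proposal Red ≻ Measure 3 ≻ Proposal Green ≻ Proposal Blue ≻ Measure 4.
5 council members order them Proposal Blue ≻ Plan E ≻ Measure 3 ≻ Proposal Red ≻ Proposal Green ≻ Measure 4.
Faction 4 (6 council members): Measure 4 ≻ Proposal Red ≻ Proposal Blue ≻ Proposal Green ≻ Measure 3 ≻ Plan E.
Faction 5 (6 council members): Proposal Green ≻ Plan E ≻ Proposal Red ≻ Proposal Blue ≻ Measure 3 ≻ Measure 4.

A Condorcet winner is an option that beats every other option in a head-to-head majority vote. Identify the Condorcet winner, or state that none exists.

none

Head-to-head results (25 council members):
Proposal Green vs Plan E: Proposal Green wins 15–10.
Proposal Green vs Measure 4: 3+5+5+6 = 19 for Proposal Green, 6 for Measure 4 — Proposal Green by 19–6.
Proposal Green vs Proposal Blue: Proposal Green preferred on 3+5+6 = 14 ballots; Proposal Green wins 14–11.
Proposal Green vs Measure 3: 3+6+6 = 15 for Proposal Green, 10 for Measure 3 — Proposal Green by 15–10.
Proposal Green–Proposal Red: Proposal Red 16–9.
Plan E vs Measure 4: Plan E, 19–6.
Plan E vs Proposal Blue: 14 to 11, Plan E.
Plan E vs Measure 3: Plan E wins 19–6.
Plan E vs Proposal Red: Plan E wins 19–6.
Measure 4–Proposal Blue: Proposal Blue 16–9.
Measure 4–Measure 3: Measure 3 19–6.
Measure 4 vs Proposal Red: Proposal Red, 19–6.
Proposal Blue vs Measure 3: Proposal Blue wins 17–8.
Proposal Blue vs Proposal Red: 5 for Proposal Blue, 20 for Proposal Red — Proposal Red by 20–5.
Measure 3 vs Proposal Red: Measure 3 is ranked higher on 3+5 = 8 ballots, Proposal Red on 17. Proposal Red wins 17–8.
Each option drops at least one matchup (Proposal Green loses to Proposal Red; Plan E loses to Proposal Green; Measure 4 loses to Proposal Green; Proposal Blue loses to Proposal Green; Measure 3 loses to Proposal Green; Proposal Red loses to Plan E); the cycle Proposal Green > Plan E > Proposal Red > Proposal Green rules out a Condorcet winner.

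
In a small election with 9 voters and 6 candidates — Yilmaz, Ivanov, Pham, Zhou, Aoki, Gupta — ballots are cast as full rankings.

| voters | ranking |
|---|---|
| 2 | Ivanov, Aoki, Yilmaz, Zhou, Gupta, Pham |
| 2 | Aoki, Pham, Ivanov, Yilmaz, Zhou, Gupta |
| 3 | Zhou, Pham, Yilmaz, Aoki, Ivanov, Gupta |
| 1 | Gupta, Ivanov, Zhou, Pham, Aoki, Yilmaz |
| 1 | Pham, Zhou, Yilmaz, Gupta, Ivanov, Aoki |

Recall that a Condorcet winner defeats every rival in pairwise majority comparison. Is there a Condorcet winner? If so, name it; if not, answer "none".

none

Pairwise majorities:
Yilmaz vs Ivanov: Yilmaz preferred on 3+1 = 4 ballots; Ivanov wins 5–4.
Yilmaz vs Pham: Yilmaz preferred on 2 ballots; Pham wins 7–2.
Yilmaz vs Zhou: 4 to 5, Zhou.
Yilmaz vs Aoki: 3+1 = 4 for Yilmaz, 5 for Aoki — Aoki by 5–4.
Yilmaz vs Gupta: Yilmaz is ranked higher on 2+2+3+1 = 8 ballots, Gupta on 1. Yilmaz wins 8–1.
Ivanov vs Pham: Ivanov preferred on 2+1 = 3 ballots; Pham wins 6–3.
Ivanov vs Zhou: 2+2+1 = 5 for Ivanov, 4 for Zhou — Ivanov by 5–4.
Ivanov vs Aoki: Ivanov preferred on 2+1+1 = 4 ballots; Aoki wins 5–4.
Ivanov vs Gupta: 7 to 2, Ivanov.
Pham vs Zhou: 2+1 = 3 for Pham, 6 for Zhou — Zhou by 6–3.
Pham vs Aoki: 3+1+1 = 5 for Pham, 4 for Aoki — Pham by 5–4.
Pham vs Gupta: 6 to 3, Pham.
Zhou vs Aoki: 3+1+1 = 5 for Zhou, 4 for Aoki — Zhou by 5–4.
Zhou vs Gupta: Zhou is ranked higher on 2+2+3+1 = 8 ballots, Gupta on 1. Zhou wins 8–1.
Aoki vs Gupta: 7 to 2, Aoki.
No candidate is unbeaten: Yilmaz loses to Ivanov; Ivanov loses to Pham; Pham loses to Zhou; Zhou loses to Ivanov; Aoki loses to Pham; Gupta loses to Yilmaz. In particular Ivanov beats Zhou beats Pham beats Ivanov is a majority cycle — no Condorcet winner exists.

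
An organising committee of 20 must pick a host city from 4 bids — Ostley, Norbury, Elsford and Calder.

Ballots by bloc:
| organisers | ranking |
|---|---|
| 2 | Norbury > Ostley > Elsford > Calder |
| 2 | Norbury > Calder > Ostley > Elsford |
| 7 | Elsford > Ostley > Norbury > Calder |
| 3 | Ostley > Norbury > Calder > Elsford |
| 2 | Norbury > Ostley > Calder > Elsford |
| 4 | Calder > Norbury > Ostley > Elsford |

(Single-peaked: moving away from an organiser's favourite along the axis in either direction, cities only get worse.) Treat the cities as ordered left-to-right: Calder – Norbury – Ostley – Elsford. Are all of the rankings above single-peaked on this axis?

yes

Axis positions: Calder=1, Norbury=2, Ostley=3, Elsford=4.
Bloc 1 (peak Norbury at position 2): ranking walks positions 2-3-4-1, expanding outward from the peak — single-peaked.
Bloc 2 (peak Norbury at position 2): ranking walks positions 2-1-3-4, expanding outward from the peak — single-peaked.
Bloc 3 (peak Elsford at position 4): ranking walks positions 4-3-2-1, expanding outward from the peak — single-peaked.
Bloc 4 (peak Ostley at position 3): ranking walks positions 3-2-1-4, expanding outward from the peak — single-peaked.
Bloc 5 (peak Norbury at position 2): ranking walks positions 2-3-1-4, expanding outward from the peak — single-peaked.
Bloc 6 (peak Calder at position 1): ranking walks positions 1-2-3-4, expanding outward from the peak — single-peaked.
Every ranking is single-peaked on this axis.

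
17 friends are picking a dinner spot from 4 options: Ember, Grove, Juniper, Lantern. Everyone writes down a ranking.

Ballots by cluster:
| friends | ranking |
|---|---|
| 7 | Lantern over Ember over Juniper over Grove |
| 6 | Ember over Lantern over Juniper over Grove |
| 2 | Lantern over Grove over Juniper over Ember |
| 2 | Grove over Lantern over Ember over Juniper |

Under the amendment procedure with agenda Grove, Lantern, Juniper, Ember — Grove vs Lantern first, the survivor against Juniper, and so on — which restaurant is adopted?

Lantern

Round 1: Grove vs Lantern — 2–15, Lantern advances.
Round 2: Lantern vs Juniper — 17–0, Lantern advances.
Round 3: Lantern vs Ember — 11–6, Lantern advances.
Lantern survives the agenda.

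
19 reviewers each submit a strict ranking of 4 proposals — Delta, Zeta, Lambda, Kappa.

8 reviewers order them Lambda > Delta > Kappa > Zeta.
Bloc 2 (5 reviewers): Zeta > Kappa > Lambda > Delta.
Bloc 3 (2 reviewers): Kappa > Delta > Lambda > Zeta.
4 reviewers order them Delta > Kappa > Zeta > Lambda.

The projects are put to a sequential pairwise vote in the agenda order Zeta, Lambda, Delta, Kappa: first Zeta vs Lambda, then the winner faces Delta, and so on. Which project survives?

Kappa

Round 1: Zeta vs Lambda — 9–10, Lambda advances.
Round 2: Lambda vs Delta — 13–6, Lambda advances.
Round 3: Lambda vs Kappa — 8–11, Kappa advances.
Kappa survives the agenda.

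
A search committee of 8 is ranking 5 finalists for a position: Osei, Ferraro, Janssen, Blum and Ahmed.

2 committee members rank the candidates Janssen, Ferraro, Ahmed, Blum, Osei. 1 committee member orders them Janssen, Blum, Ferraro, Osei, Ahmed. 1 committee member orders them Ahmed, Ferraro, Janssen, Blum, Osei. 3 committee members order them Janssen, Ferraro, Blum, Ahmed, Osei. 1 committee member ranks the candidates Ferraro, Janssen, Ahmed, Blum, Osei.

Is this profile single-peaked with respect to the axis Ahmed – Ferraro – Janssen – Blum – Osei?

yes

Axis positions: Ahmed=1, Ferraro=2, Janssen=3, Blum=4, Osei=5.
Ballot type 1 (peak Janssen at position 3): ranking walks positions 3-2-1-4-5, expanding outward from the peak — single-peaked.
Ballot type 2 (peak Janssen at position 3): ranking walks positions 3-4-2-5-1, expanding outward from the peak — single-peaked.
Ballot type 3 (peak Ahmed at position 1): ranking walks positions 1-2-3-4-5, expanding outward from the peak — single-peaked.
Ballot type 4 (peak Janssen at position 3): ranking walks positions 3-2-4-1-5, expanding outward from the peak — single-peaked.
Ballot type 5 (peak Ferraro at position 2): ranking walks positions 2-3-1-4-5, expanding outward from the peak — single-peaked.
Every ranking is single-peaked on this axis.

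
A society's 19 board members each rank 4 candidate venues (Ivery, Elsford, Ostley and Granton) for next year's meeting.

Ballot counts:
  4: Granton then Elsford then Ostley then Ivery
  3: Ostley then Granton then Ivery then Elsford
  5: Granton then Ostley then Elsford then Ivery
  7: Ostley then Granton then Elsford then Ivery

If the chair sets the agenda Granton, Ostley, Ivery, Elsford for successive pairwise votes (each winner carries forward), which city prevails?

Ostley

Round 1: Granton vs Ostley — 9–10, Ostley advances.
Round 2: Ostley vs Ivery — 19–0, Ostley advances.
Round 3: Ostley vs Elsford — 15–4, Ostley advances.
Ostley survives the agenda.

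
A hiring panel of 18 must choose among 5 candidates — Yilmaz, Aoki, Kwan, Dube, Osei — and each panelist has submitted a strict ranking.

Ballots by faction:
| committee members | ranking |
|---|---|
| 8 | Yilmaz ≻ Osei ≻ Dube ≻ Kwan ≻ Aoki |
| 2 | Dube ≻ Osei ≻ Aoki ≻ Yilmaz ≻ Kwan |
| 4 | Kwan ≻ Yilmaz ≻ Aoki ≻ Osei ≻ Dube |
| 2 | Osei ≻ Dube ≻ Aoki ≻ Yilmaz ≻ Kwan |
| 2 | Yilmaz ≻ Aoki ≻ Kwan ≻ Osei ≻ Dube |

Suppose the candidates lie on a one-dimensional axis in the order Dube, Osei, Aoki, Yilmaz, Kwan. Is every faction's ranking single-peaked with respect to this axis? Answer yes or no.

no

Axis positions: Dube=1, Osei=2, Aoki=3, Yilmaz=4, Kwan=5.
Faction 1: ranking walks positions 4-2-1-5-3; Osei is ranked above Aoki even though Aoki lies between Osei and the peak Yilmaz on the axis — preferences dip and rise again. Not single-peaked.
Faction 2 (peak Dube at position 1): ranking walks positions 1-2-3-4-5, expanding outward from the peak — single-peaked.
Faction 3 (peak Kwan at position 5): ranking walks positions 5-4-3-2-1, expanding outward from the peak — single-peaked.
Faction 4 (peak Osei at position 2): ranking walks positions 2-1-3-4-5, expanding outward from the peak — single-peaked.
Faction 5 (peak Yilmaz at position 4): ranking walks positions 4-3-5-2-1, expanding outward from the peak — single-peaked.
Faction 1 violates single-peakedness, so the profile is not single-peaked on this axis.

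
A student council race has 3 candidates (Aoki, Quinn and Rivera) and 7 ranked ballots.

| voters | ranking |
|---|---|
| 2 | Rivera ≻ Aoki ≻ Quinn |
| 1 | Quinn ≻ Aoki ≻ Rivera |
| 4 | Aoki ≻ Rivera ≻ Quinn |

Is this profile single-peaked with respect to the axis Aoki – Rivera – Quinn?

no

Axis positions: Aoki=1, Rivera=2, Quinn=3.
Type 1 (peak Rivera at position 2): ranking walks positions 2-1-3, expanding outward from the peak — single-peaked.
Type 2: ranking walks positions 3-1-2; Aoki is ranked above Rivera even though Rivera lies between Aoki and the peak Quinn on the axis — preferences dip and rise again. Not single-peaked.
Type 3 (peak Aoki at position 1): ranking walks positions 1-2-3, expanding outward from the peak — single-peaked.
Type 2 violates single-peakedness, so the profile is not single-peaked on this axis.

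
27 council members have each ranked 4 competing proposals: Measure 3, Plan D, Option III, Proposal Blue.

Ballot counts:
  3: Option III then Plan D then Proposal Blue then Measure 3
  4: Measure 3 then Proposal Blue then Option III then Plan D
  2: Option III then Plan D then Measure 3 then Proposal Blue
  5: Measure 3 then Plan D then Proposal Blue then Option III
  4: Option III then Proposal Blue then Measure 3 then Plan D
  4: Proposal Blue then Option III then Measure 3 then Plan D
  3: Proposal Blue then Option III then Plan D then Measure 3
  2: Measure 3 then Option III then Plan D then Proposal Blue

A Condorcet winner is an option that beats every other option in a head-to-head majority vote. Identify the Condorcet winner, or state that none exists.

Pairwise majorities:
Measure 3 vs Plan D: 4+5+4+4+2 = 19 for Measure 3, 8 for Plan D — Measure 3 by 19–8.
Measure 3 vs Option III: 4+5+2 = 11 for Measure 3, 16 for Option III — Option III by 16–11.
Measure 3 vs Proposal Blue: Proposal Blue wins 14–13.
Plan D–Option III: Option III 22–5.
Plan D vs Proposal Blue: Proposal Blue wins 15–12.
Option III vs Proposal Blue: Proposal Blue, 16–11.
Proposal Blue wins every pairwise contest, so Proposal Blue is the Condorcet winner.

Proposal Blue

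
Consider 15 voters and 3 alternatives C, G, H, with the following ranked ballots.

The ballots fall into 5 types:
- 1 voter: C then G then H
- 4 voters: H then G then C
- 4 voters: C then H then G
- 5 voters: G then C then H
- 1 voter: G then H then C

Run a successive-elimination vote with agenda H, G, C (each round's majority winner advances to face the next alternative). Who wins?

C

Round 1: H vs G — 8–7, H advances.
Round 2: H vs C — 5–10, C advances.
C survives the agenda.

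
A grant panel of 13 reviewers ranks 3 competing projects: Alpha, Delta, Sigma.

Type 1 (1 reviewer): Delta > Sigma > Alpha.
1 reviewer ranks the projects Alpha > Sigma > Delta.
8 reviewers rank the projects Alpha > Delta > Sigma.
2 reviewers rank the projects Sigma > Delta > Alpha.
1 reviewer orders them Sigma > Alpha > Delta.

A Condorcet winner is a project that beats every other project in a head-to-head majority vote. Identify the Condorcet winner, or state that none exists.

Check each pair by majority over 13 ballots:
Alpha vs Delta: 10 to 3, Alpha.
Alpha vs Sigma: 1+8 = 9 for Alpha, 4 for Sigma — Alpha by 9–4.
Delta vs Sigma: Delta is ranked higher on 1+8 = 9 ballots, Sigma on 4. Delta wins 9–4.
Alpha wins every pairwise contest, so Alpha is the Condorcet winner.

Alpha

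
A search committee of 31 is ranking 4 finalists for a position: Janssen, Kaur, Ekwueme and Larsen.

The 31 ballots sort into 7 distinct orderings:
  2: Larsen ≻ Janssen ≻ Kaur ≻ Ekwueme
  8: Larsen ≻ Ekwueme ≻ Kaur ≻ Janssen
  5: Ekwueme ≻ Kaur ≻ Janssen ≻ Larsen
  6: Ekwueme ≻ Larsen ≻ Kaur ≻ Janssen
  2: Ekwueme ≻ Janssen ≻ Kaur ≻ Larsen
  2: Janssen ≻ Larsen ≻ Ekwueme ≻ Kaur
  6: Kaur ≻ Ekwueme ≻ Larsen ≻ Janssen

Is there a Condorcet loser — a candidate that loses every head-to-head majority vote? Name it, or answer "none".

Janssen

Pairwise majorities:
Janssen–Kaur: Kaur 25–6.
Janssen–Ekwueme: Ekwueme 27–4.
Janssen vs Larsen: 9 to 22, Larsen.
Kaur–Ekwueme: Ekwueme 23–8.
Kaur vs Larsen: 13 to 18, Larsen.
Ekwueme vs Larsen: 19 to 12, Ekwueme.
Janssen is beaten in every head-to-head and is the Condorcet loser.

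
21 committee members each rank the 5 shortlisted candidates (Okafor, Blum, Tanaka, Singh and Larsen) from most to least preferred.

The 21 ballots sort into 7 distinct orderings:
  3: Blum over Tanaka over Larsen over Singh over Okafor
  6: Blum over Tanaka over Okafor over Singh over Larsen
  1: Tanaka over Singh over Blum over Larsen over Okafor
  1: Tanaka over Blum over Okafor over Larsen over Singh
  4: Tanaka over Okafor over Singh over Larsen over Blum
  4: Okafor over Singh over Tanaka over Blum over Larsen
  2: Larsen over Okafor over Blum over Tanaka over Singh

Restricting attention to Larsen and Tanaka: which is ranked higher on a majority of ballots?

Ballots ranking Larsen above Tanaka: 2.
Ballots ranking Tanaka above Larsen: 21 − 2 = 19.
Tanaka wins the head-to-head 19–2.

Tanaka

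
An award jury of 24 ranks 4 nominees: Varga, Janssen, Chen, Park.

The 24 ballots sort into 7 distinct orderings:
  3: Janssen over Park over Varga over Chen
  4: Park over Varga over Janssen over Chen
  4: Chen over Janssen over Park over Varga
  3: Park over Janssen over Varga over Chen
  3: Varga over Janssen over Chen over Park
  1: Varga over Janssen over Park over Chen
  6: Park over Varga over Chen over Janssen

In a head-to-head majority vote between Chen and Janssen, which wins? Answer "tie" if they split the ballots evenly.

Janssen

Ballots ranking Chen above Janssen: 4 + 6 = 10.
Ballots ranking Janssen above Chen: 24 − 10 = 14.
Janssen wins the head-to-head 14–10.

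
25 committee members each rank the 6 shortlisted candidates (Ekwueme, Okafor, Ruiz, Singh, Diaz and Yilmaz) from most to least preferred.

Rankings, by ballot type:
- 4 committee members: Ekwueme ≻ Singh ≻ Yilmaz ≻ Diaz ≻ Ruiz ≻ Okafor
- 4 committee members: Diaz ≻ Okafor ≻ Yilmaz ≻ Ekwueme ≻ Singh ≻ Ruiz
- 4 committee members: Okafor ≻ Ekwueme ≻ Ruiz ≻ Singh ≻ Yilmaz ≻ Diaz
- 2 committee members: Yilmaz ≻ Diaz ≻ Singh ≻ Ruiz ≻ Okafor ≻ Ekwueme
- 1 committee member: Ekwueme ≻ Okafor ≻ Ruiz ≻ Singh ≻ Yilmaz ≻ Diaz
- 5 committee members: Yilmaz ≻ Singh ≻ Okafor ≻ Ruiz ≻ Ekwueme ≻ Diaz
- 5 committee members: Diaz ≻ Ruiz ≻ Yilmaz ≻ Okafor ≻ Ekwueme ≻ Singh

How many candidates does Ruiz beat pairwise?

Ruiz against each rival (25 committee members):
Ruiz vs Ekwueme: Ruiz is ranked higher on 2+5+5 = 12 ballots, Ekwueme on 13. Ekwueme wins 13–12.
Ruiz–Okafor: Okafor 14–11.
Ruiz vs Singh: Ruiz is ranked higher on 4+1+5 = 10 ballots, Singh on 15. Singh wins 15–10.
Ruiz vs Diaz: Ruiz is ranked higher on 4+1+5 = 10 ballots, Diaz on 15. Diaz wins 15–10.
Ruiz vs Yilmaz: 10 to 15, Yilmaz.
Ruiz beats no one; loses to Ekwueme, Okafor, Singh, Diaz, Yilmaz — 0 pairwise wins.

0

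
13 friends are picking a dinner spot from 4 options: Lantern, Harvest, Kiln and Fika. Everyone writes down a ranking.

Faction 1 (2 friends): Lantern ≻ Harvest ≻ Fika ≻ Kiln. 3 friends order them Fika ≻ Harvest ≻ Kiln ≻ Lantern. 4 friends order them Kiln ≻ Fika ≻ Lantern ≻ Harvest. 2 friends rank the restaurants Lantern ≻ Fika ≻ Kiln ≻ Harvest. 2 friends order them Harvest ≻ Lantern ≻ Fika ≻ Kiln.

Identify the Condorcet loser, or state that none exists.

Head-to-head results (13 friends):
Lantern vs Harvest: Lantern, 8–5.
Lantern vs Kiln: Kiln wins 7–6.
Lantern–Fika: Fika 7–6.
Harvest vs Kiln: 2+3+2 = 7 for Harvest, 6 for Kiln — Harvest by 7–6.
Harvest vs Fika: Fika wins 9–4.
Kiln vs Fika: Kiln is ranked higher on 4 ballots, Fika on 9. Fika wins 9–4.
Each restaurant has at least one pairwise win (Lantern beats Harvest; Harvest beats Kiln; Kiln beats Lantern; Fika beats Lantern) — no Condorcet loser.

none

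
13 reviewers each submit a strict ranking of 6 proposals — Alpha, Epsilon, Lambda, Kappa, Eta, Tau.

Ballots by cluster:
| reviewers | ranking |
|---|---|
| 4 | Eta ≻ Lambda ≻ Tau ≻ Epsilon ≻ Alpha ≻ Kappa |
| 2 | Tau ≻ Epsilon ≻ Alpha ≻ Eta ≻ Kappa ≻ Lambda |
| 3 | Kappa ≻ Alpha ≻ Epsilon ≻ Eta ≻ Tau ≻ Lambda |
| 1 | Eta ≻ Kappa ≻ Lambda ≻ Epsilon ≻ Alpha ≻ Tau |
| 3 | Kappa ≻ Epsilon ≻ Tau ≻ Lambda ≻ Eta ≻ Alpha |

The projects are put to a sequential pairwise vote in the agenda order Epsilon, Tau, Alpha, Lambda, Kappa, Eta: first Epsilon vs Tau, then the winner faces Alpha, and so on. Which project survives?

Round 1: Epsilon vs Tau — 7–6, Epsilon advances.
Round 2: Epsilon vs Alpha — 10–3, Epsilon advances.
Round 3: Epsilon vs Lambda — 8–5, Epsilon advances.
Round 4: Epsilon vs Kappa — 6–7, Kappa advances.
Round 5: Kappa vs Eta — 6–7, Eta advances.
The agenda winner is Eta.

Eta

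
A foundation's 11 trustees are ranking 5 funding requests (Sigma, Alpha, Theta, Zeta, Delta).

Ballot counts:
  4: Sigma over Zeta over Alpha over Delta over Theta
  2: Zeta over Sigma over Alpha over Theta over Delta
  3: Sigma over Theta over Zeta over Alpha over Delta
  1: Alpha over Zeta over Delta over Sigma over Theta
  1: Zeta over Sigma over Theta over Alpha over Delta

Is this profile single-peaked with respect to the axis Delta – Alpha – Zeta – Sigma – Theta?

yes

Axis positions: Delta=1, Alpha=2, Zeta=3, Sigma=4, Theta=5.
Faction 1 (peak Sigma at position 4): ranking walks positions 4-3-2-1-5, expanding outward from the peak — single-peaked.
Faction 2 (peak Zeta at position 3): ranking walks positions 3-4-2-5-1, expanding outward from the peak — single-peaked.
Faction 3 (peak Sigma at position 4): ranking walks positions 4-5-3-2-1, expanding outward from the peak — single-peaked.
Faction 4 (peak Alpha at position 2): ranking walks positions 2-3-1-4-5, expanding outward from the peak — single-peaked.
Faction 5 (peak Zeta at position 3): ranking walks positions 3-4-5-2-1, expanding outward from the peak — single-peaked.
Every ranking is single-peaked on this axis.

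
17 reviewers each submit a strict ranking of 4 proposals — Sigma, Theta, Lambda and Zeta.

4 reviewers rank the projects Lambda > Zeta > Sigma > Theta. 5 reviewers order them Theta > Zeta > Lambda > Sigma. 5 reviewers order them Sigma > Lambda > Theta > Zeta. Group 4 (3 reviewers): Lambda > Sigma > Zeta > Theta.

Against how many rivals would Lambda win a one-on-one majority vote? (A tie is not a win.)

3

Lambda against each rival (17 reviewers):
Lambda vs Sigma: Lambda is ranked higher on 4+5+3 = 12 ballots, Sigma on 5. Lambda wins 12–5.
Lambda–Theta: Lambda 12–5.
Lambda vs Zeta: Lambda wins 12–5.
Lambda beats Sigma, Theta, Zeta — 3 pairwise wins.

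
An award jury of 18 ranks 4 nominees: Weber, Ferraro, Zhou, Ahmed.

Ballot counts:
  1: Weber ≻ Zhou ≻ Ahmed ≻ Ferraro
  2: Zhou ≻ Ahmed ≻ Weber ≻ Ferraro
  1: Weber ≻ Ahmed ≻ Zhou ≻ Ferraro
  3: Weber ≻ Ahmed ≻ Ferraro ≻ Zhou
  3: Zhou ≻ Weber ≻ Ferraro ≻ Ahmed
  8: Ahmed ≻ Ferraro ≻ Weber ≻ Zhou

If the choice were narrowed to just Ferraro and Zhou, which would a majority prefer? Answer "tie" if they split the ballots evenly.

Ballots ranking Ferraro above Zhou: 3 + 8 = 11.
Ballots ranking Zhou above Ferraro: 18 − 11 = 7.
Ferraro wins the head-to-head 11–7.

Ferraro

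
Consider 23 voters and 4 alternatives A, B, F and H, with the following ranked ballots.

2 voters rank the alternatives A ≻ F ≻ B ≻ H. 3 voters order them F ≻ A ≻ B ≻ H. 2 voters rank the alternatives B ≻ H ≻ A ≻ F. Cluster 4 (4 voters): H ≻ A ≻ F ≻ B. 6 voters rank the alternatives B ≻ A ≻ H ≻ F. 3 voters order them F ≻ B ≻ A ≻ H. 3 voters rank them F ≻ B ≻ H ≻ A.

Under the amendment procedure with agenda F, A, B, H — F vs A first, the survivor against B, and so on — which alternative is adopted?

B

Round 1: F vs A — 9–14, A advances.
Round 2: A vs B — 9–14, B advances.
Round 3: B vs H — 19–4, B advances.
B survives the agenda.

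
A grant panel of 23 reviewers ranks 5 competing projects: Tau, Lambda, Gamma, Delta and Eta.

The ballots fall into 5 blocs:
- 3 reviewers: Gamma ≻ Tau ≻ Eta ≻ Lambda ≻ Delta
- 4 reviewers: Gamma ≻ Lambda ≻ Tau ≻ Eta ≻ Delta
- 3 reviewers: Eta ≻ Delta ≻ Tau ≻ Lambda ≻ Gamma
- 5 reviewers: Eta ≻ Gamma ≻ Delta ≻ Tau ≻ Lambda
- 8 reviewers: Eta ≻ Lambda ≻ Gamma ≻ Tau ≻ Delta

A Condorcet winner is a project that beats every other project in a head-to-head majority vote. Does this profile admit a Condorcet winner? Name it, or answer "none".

Eta

Check each pair by majority over 23 ballots:
Tau vs Lambda: 11 to 12, Lambda.
Tau vs Gamma: 3 for Tau, 20 for Gamma — Gamma by 20–3.
Tau vs Delta: 15 to 8, Tau.
Tau vs Eta: Tau preferred on 3+4 = 7 ballots; Eta wins 16–7.
Lambda vs Gamma: 3+8 = 11 for Lambda, 12 for Gamma — Gamma by 12–11.
Lambda vs Delta: Lambda is ranked higher on 3+4+8 = 15 ballots, Delta on 8. Lambda wins 15–8.
Lambda vs Eta: 4 for Lambda, 19 for Eta — Eta by 19–4.
Gamma vs Delta: 3+4+5+8 = 20 for Gamma, 3 for Delta — Gamma by 20–3.
Gamma vs Eta: Gamma preferred on 3+4 = 7 ballots; Eta wins 16–7.
Delta vs Eta: 0 to 23, Eta.
Eta beats each of Tau, Lambda, Gamma, Delta — Eta is the Condorcet winner.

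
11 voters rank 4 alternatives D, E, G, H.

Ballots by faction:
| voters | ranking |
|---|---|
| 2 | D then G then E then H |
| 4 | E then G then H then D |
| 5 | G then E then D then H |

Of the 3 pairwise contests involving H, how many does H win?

0

H against each rival (11 voters):
H–D: D 7–4.
H vs E: E wins 11–0.
H vs G: G wins 11–0.
H beats no one; loses to D, E, G — 0 pairwise wins.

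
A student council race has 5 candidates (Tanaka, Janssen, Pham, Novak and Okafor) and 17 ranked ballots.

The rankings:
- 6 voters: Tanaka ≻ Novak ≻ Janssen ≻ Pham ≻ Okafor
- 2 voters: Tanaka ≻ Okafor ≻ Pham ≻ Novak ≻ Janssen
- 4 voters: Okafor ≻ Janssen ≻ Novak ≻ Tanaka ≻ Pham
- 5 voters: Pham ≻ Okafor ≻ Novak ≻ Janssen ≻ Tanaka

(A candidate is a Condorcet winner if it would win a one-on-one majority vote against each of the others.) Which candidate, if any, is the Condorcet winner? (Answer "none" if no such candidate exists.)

none

Check each pair by majority over 17 ballots:
Tanaka vs Janssen: Janssen, 9–8.
Tanaka–Pham: Tanaka 12–5.
Tanaka vs Novak: Novak wins 9–8.
Tanaka vs Okafor: Okafor wins 9–8.
Janssen vs Pham: Janssen wins 10–7.
Janssen vs Novak: Novak, 13–4.
Janssen–Okafor: Okafor 11–6.
Pham vs Novak: Novak wins 10–7.
Pham vs Okafor: Pham wins 11–6.
Novak vs Okafor: Okafor, 11–6.
Every candidate loses at least once (Tanaka loses to Janssen; Janssen loses to Novak; Pham loses to Tanaka; Novak loses to Okafor; Okafor loses to Pham). The majority relation contains the cycle Tanaka beats Pham beats Okafor beats Tanaka, so there is no Condorcet winner.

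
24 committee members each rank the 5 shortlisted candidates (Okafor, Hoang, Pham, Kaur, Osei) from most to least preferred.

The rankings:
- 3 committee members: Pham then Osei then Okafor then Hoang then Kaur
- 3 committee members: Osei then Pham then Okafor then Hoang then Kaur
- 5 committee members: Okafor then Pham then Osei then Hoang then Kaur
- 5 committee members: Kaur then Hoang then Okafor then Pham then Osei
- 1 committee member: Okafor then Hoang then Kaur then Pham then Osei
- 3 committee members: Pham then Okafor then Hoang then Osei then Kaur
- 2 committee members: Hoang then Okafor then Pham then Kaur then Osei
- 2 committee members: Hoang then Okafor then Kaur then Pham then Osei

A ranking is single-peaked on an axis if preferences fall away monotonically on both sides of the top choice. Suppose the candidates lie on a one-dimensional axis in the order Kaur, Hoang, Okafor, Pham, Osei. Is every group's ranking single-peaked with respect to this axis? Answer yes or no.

yes

Axis positions: Kaur=1, Hoang=2, Okafor=3, Pham=4, Osei=5.
Group 1 (peak Pham at position 4): ranking walks positions 4-5-3-2-1, expanding outward from the peak — single-peaked.
Group 2 (peak Osei at position 5): ranking walks positions 5-4-3-2-1, expanding outward from the peak — single-peaked.
Group 3 (peak Okafor at position 3): ranking walks positions 3-4-5-2-1, expanding outward from the peak — single-peaked.
Group 4 (peak Kaur at position 1): ranking walks positions 1-2-3-4-5, expanding outward from the peak — single-peaked.
Group 5 (peak Okafor at position 3): ranking walks positions 3-2-1-4-5, expanding outward from the peak — single-peaked.
Group 6 (peak Pham at position 4): ranking walks positions 4-3-2-5-1, expanding outward from the peak — single-peaked.
Group 7 (peak Hoang at position 2): ranking walks positions 2-3-4-1-5, expanding outward from the peak — single-peaked.
Group 8 (peak Hoang at position 2): ranking walks positions 2-3-1-4-5, expanding outward from the peak — single-peaked.
Every ranking is single-peaked on this axis.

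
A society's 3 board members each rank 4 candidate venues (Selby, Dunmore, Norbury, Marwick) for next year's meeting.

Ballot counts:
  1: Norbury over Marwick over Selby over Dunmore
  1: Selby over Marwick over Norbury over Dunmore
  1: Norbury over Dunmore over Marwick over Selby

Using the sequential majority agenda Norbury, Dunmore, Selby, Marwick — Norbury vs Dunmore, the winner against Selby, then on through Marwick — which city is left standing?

Round 1: Norbury vs Dunmore — 3–0, Norbury advances.
Round 2: Norbury vs Selby — 2–1, Norbury advances.
Round 3: Norbury vs Marwick — 2–1, Norbury advances.
The agenda winner is Norbury.

Norbury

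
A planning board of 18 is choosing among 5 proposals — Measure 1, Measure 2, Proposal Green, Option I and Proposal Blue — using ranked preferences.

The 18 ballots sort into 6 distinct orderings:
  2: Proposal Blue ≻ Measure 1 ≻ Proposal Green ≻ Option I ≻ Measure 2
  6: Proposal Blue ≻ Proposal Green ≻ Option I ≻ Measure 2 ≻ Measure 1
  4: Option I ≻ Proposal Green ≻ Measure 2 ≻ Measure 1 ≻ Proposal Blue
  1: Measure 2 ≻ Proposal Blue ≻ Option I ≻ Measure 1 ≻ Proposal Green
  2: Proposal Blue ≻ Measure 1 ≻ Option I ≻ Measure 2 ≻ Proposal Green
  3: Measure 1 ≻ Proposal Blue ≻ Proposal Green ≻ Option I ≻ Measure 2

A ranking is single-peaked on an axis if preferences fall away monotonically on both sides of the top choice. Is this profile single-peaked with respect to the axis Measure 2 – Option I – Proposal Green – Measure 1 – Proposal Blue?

Axis positions: Measure 2=1, Option I=2, Proposal Green=3, Measure 1=4, Proposal Blue=5.
Ballot type 1 (peak Proposal Blue at position 5): ranking walks positions 5-4-3-2-1, expanding outward from the peak — single-peaked.
Ballot type 2: ranking walks positions 5-3-2-1-4; Proposal Green is ranked above Measure 1 even though Measure 1 lies between Proposal Green and the peak Proposal Blue on the axis — preferences dip and rise again. Not single-peaked.
Ballot type 3 (peak Option I at position 2): ranking walks positions 2-3-1-4-5, expanding outward from the peak — single-peaked.
Ballot type 4: ranking walks positions 1-5-2-4-3; Proposal Blue is ranked above Option I even though Option I lies between Proposal Blue and the peak Measure 2 on the axis — preferences dip and rise again. Not single-peaked.
Ballot type 5: ranking walks positions 5-4-2-1-3; Option I is ranked above Proposal Green even though Proposal Green lies between Option I and the peak Proposal Blue on the axis — preferences dip and rise again. Not single-peaked.
Ballot type 6 (peak Measure 1 at position 4): ranking walks positions 4-5-3-2-1, expanding outward from the peak — single-peaked.
Ballot type 2 violates single-peakedness, so the profile is not single-peaked on this axis.

no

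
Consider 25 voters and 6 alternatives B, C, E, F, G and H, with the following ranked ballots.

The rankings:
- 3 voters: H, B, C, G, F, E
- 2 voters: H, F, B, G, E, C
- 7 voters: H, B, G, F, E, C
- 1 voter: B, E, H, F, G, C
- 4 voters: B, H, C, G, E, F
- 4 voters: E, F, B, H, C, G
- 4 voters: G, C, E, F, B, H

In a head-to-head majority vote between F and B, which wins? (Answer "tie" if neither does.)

Ballots ranking F above B: 2 + 4 + 4 = 10.
Ballots ranking B above F: 25 − 10 = 15.
B wins the head-to-head 15–10.

B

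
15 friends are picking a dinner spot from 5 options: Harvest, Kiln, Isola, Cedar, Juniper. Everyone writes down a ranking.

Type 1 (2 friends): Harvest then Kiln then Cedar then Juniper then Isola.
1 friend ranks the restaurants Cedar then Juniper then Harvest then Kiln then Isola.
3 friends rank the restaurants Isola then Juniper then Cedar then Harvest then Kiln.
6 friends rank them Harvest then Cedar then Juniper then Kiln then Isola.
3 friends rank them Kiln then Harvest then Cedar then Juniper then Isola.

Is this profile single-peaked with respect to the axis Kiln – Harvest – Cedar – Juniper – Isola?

Axis positions: Kiln=1, Harvest=2, Cedar=3, Juniper=4, Isola=5.
Type 1 (peak Harvest at position 2): ranking walks positions 2-1-3-4-5, expanding outward from the peak — single-peaked.
Type 2 (peak Cedar at position 3): ranking walks positions 3-4-2-1-5, expanding outward from the peak — single-peaked.
Type 3 (peak Isola at position 5): ranking walks positions 5-4-3-2-1, expanding outward from the peak — single-peaked.
Type 4 (peak Harvest at position 2): ranking walks positions 2-3-4-1-5, expanding outward from the peak — single-peaked.
Type 5 (peak Kiln at position 1): ranking walks positions 1-2-3-4-5, expanding outward from the peak — single-peaked.
Every ranking is single-peaked on this axis.

yes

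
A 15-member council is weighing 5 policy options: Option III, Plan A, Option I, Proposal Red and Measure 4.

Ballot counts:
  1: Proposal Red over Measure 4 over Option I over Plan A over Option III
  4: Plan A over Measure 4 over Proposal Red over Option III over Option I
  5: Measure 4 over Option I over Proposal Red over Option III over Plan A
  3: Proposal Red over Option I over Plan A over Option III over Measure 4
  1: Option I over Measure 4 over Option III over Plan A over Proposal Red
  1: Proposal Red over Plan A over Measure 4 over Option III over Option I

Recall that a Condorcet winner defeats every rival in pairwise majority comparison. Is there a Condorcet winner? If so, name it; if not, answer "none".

none

Head-to-head results (15 council members):
Option III vs Plan A: Option III is ranked higher on 5+1 = 6 ballots, Plan A on 9. Plan A wins 9–6.
Option III vs Option I: 4+1 = 5 for Option III, 10 for Option I — Option I by 10–5.
Option III vs Proposal Red: Option III preferred on 1 ballot; Proposal Red wins 14–1.
Option III vs Measure 4: 3 to 12, Measure 4.
Plan A vs Option I: 4+1 = 5 for Plan A, 10 for Option I — Option I by 10–5.
Plan A vs Proposal Red: Plan A is ranked higher on 4+1 = 5 ballots, Proposal Red on 10. Proposal Red wins 10–5.
Plan A vs Measure 4: 8 to 7, Plan A.
Option I vs Proposal Red: Option I preferred on 5+1 = 6 ballots; Proposal Red wins 9–6.
Option I vs Measure 4: Measure 4, 11–4.
Proposal Red vs Measure 4: Measure 4 wins 10–5.
No option is unbeaten: Option III loses to Plan A; Plan A loses to Option I; Option I loses to Proposal Red; Proposal Red loses to Measure 4; Measure 4 loses to Plan A. In particular Plan A > Measure 4 > Option I > Plan A is a majority cycle — no Condorcet winner exists.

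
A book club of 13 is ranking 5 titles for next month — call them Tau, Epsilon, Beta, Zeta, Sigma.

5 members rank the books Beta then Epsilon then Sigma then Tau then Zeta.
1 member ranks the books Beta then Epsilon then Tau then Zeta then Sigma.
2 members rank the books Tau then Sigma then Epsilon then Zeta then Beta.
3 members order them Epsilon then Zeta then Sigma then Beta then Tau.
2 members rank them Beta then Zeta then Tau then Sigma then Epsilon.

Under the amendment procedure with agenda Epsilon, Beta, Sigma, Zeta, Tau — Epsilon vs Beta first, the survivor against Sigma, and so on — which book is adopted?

Round 1: Epsilon vs Beta — 5–8, Beta advances.
Round 2: Beta vs Sigma — 8–5, Beta advances.
Round 3: Beta vs Zeta — 8–5, Beta advances.
Round 4: Beta vs Tau — 11–2, Beta advances.
Beta survives the agenda.

Beta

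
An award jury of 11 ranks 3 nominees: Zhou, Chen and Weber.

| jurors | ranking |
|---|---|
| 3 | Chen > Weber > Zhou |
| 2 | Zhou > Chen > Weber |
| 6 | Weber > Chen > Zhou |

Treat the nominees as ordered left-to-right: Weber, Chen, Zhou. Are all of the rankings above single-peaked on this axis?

yes

Axis positions: Weber=1, Chen=2, Zhou=3.
Bloc 1 (peak Chen at position 2): ranking walks positions 2-1-3, expanding outward from the peak — single-peaked.
Bloc 2 (peak Zhou at position 3): ranking walks positions 3-2-1, expanding outward from the peak — single-peaked.
Bloc 3 (peak Weber at position 1): ranking walks positions 1-2-3, expanding outward from the peak — single-peaked.
Every ranking is single-peaked on this axis.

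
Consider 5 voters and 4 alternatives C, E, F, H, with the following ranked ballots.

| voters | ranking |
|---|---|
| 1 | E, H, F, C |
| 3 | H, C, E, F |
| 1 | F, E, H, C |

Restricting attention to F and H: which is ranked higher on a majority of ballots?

H

Ballots ranking F above H: 1.
Ballots ranking H above F: 5 − 1 = 4.
H wins the head-to-head 4–1.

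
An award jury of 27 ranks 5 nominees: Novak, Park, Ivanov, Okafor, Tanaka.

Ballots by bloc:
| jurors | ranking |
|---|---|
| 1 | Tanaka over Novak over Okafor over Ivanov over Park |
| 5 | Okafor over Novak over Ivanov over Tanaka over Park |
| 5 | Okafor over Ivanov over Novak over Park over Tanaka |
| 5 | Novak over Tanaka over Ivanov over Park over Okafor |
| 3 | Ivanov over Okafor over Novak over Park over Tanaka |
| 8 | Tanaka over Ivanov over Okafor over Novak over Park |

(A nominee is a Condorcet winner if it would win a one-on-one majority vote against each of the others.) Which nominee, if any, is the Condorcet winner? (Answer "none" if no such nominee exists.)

none

Pairwise majorities:
Novak vs Park: Novak, 27–0.
Novak–Ivanov: Ivanov 16–11.
Novak–Okafor: Okafor 21–6.
Novak–Tanaka: Novak 18–9.
Park vs Ivanov: Ivanov, 27–0.
Park–Okafor: Okafor 22–5.
Park vs Tanaka: Tanaka wins 19–8.
Ivanov vs Okafor: Ivanov wins 16–11.
Ivanov vs Tanaka: Tanaka, 14–13.
Okafor–Tanaka: Tanaka 14–13.
No nominee is unbeaten: Novak loses to Ivanov; Park loses to Novak; Ivanov loses to Tanaka; Okafor loses to Ivanov; Tanaka loses to Novak. In particular Novak beats Tanaka beats Ivanov beats Novak is a majority cycle — no Condorcet winner exists.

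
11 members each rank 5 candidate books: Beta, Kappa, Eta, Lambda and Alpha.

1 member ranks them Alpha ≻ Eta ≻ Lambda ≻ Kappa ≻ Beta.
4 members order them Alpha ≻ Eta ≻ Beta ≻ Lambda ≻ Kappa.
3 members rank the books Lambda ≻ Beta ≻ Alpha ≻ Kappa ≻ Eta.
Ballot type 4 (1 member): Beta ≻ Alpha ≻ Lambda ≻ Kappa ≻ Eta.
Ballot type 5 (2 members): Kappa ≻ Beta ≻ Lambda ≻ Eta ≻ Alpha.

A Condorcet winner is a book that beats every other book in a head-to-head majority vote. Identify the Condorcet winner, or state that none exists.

Beta

Pairwise majorities:
Beta vs Kappa: Beta preferred on 4+3+1 = 8 ballots; Beta wins 8–3.
Beta vs Eta: 3+1+2 = 6 for Beta, 5 for Eta — Beta by 6–5.
Beta vs Lambda: Beta is ranked higher on 4+1+2 = 7 ballots, Lambda on 4. Beta wins 7–4.
Beta vs Alpha: 6 to 5, Beta.
Kappa vs Eta: Kappa preferred on 3+1+2 = 6 ballots; Kappa wins 6–5.
Kappa vs Lambda: 2 for Kappa, 9 for Lambda — Lambda by 9–2.
Kappa vs Alpha: Kappa preferred on 2 ballots; Alpha wins 9–2.
Eta vs Lambda: Eta is ranked higher on 1+4 = 5 ballots, Lambda on 6. Lambda wins 6–5.
Eta vs Alpha: 2 to 9, Alpha.
Lambda vs Alpha: 5 to 6, Alpha.
Beta defeats every rival head-to-head and is the Condorcet winner.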